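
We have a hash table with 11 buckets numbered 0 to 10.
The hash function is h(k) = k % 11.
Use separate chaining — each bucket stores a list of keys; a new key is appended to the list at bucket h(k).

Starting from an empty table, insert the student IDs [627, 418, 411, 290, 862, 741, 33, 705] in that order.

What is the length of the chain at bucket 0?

3

627 → bucket 0
418 → bucket 0 (collision)
411 → bucket 4
290 → bucket 4 (collision)
862 → bucket 4 (collision)
741 → bucket 4 (collision)
33 → bucket 0 (collision)
705 → bucket 1
Final buckets:
0: 627 -> 418 -> 33
1: 705
2: .
3: .
4: 411 -> 290 -> 862 -> 741
5: .
6: .
7: .
8: .
9: .
10: .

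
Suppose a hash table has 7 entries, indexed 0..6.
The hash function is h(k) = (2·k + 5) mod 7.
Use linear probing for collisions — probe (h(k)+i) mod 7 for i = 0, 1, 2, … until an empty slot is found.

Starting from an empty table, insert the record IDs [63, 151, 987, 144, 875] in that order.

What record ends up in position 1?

144

63 hashes to 5; slot 5 is free => place at 5.
151 hashes to 6; slot 6 is free => place at 6.
987 hashes to 5; 5,6 taken => place at 0.
144 hashes to 6; 6,0 taken => place at 1.
875 hashes to 5; 5,6,0,1 taken => place at 2.
Table: [987, 144, 875, -, -, 63, 151]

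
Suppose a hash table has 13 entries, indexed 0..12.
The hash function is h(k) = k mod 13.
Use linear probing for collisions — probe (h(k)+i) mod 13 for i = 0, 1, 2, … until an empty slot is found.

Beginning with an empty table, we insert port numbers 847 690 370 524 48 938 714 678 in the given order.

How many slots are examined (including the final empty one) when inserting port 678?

Insert 847: h=2, slot 2 empty -> index 2.
Insert 690: h=1, slot 1 empty -> index 1.
Insert 370: h=6, slot 6 empty -> index 6.
Insert 524: h=4, slot 4 empty -> index 4.
Insert 48: h=9, slot 9 empty -> index 9.
Insert 938: h=2, slot 2 occupied -> index 3.
Insert 714: h=12, slot 12 empty -> index 12.
Insert 678: h=2, slots 2,3,4 occupied -> index 5.
Table: [_, 690, 847, 938, 524, 678, 370, _, _, 48, _, _, 714]

4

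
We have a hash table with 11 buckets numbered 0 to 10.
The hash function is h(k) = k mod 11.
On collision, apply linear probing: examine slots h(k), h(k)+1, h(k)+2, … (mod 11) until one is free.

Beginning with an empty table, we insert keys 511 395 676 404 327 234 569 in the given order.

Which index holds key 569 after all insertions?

0

511 hashes to 5; slot 5 is free → place at 5.
395 hashes to 10; slot 10 is free → place at 10.
676 hashes to 5; 5 taken → place at 6.
404 hashes to 8; slot 8 is free → place at 8.
327 hashes to 8; 8 taken → place at 9.
234 hashes to 3; slot 3 is free → place at 3.
569 hashes to 8; 8,9,10 taken → place at 0.
Table: [569, ., ., 234, ., 511, 676, ., 404, 327, 395]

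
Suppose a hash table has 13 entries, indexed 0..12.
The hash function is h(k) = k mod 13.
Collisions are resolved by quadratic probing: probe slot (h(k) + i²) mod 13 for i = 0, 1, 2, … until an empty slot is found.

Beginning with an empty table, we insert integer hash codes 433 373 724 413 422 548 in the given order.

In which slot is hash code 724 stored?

10

Insert 433: h=4, slot 4 empty -> index 4.
Insert 373: h=9, slot 9 empty -> index 9.
Insert 724: h=9, slot 9 occupied -> index 10.
Insert 413: h=10, slot 10 occupied -> index 11.
Insert 422: h=6, slot 6 empty -> index 6.
Insert 548: h=2, slot 2 empty -> index 2.
Table: [∅, ∅, 548, ∅, 433, ∅, 422, ∅, ∅, 373, 724, 413, ∅]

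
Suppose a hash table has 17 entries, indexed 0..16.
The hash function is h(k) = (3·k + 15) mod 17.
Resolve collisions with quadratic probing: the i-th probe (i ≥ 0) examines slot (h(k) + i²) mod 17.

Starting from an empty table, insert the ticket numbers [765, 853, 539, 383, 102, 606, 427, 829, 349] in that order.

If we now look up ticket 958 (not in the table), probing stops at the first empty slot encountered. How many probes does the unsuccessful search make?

7

765 hashes to 15; slot 15 is free => place at 15.
853 hashes to 7; slot 7 is free => place at 7.
539 hashes to 0; slot 0 is free => place at 0.
383 hashes to 8; slot 8 is free => place at 8.
102 hashes to 15; 15 taken => place at 16.
606 hashes to 14; slot 14 is free => place at 14.
427 hashes to 4; slot 4 is free => place at 4.
829 hashes to 3; slot 3 is free => place at 3.
349 hashes to 8; 8 taken => place at 9.
Table: [539, ., ., 829, 427, ., ., 853, 383, 349, ., ., ., ., 606, 765, 102]
Lookup 958: h=16, probe 16,0,3,8,15,7,1 → slot 1 empty, not found.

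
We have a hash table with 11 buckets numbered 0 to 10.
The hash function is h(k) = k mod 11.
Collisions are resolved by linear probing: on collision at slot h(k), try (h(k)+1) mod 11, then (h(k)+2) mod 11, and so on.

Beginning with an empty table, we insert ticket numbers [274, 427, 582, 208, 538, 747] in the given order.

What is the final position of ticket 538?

274 hashes to 10; slot 10 is free -> place at 10.
427 hashes to 9; slot 9 is free -> place at 9.
582 hashes to 10; 10 taken -> place at 0.
208 hashes to 10; 10,0 taken -> place at 1.
538 hashes to 10; 10,0,1 taken -> place at 2.
747 hashes to 10; 10,0,1,2 taken -> place at 3.
Table: [582, 208, 538, 747, _, _, _, _, _, 427, 274]

2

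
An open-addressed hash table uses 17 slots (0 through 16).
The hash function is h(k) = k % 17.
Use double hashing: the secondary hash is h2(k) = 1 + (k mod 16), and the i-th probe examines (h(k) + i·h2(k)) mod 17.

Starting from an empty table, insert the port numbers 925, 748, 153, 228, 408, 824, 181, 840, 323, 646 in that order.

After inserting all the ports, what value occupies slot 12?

228

925: h=7 -> slot 7
748: h=0 -> slot 0
153: h=0, h2=10, probe 0,10 -> slot 10
228: h=7, h2=5, probe 7,12 -> slot 12
408: h=0, h2=9, probe 0,9 -> slot 9
824: h=8 -> slot 8
181: h=11 -> slot 11
840: h=7, h2=9, probe 7,16 -> slot 16
323: h=0, h2=4, probe 0,4 -> slot 4
646: h=0, h2=7, probe 0,7,14 -> slot 14
Table: [748, ., ., ., 323, ., ., 925, 824, 408, 153, 181, 228, ., 646, ., 840]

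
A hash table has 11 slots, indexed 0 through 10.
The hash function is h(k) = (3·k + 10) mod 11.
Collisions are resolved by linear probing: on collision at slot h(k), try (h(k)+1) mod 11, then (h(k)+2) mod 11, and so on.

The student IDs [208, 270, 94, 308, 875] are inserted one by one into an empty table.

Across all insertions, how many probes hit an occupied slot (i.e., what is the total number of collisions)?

5

Insert 208: h=7, slot 7 empty => index 7.
Insert 270: h=6, slot 6 empty => index 6.
Insert 94: h=6, slots 6,7 occupied => index 8.
Insert 308: h=10, slot 10 empty => index 10.
Insert 875: h=6, slots 6,7,8 occupied => index 9.
Table: [., ., ., ., ., ., 270, 208, 94, 875, 308]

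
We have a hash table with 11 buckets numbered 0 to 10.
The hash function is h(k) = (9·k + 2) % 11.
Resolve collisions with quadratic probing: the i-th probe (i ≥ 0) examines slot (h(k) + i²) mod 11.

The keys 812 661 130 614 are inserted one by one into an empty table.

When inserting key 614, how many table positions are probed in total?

812: h=6 → slot 6
661: h=0 → slot 0
130: h=6, probe 6,7 → slot 7
614: h=6, probe 6,7,10 → slot 10
Table: [661, -, -, -, -, -, 812, 130, -, -, 614]

3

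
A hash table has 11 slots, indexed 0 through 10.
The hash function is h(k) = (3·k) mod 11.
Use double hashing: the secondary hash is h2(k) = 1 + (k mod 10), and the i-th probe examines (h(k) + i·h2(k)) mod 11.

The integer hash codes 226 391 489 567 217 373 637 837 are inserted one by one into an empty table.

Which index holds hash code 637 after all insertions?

5

226: h=7 => slot 7
391: h=7, h2=2, probe 7,9 => slot 9
489: h=4 => slot 4
567: h=7, h2=8, probe 7,4,1 => slot 1
217: h=2 => slot 2
373: h=8 => slot 8
637: h=8, h2=8, probe 8,5 => slot 5
837: h=3 => slot 3
Table: [—, 567, 217, 837, 489, 637, —, 226, 373, 391, —]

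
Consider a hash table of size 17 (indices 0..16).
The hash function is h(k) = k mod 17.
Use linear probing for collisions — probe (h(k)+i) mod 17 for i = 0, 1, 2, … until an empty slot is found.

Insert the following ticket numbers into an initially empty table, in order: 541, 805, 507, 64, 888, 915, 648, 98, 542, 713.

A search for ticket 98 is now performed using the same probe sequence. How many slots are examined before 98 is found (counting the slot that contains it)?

Insert 541: h=14, slot 14 empty => index 14.
Insert 805: h=6, slot 6 empty => index 6.
Insert 507: h=14, slot 14 occupied => index 15.
Insert 64: h=13, slot 13 empty => index 13.
Insert 888: h=4, slot 4 empty => index 4.
Insert 915: h=14, slots 14,15 occupied => index 16.
Insert 648: h=2, slot 2 empty => index 2.
Insert 98: h=13, slots 13,14,15,16 occupied => index 0.
Insert 542: h=15, slots 15,16,0 occupied => index 1.
Insert 713: h=16, slots 16,0,1,2 occupied => index 3.
Table: [98, 542, 648, 713, 888, _, 805, _, _, _, _, _, _, 64, 541, 507, 915]
Lookup 98: h=13, probe 13,14,15,16,0 → found at 0.

5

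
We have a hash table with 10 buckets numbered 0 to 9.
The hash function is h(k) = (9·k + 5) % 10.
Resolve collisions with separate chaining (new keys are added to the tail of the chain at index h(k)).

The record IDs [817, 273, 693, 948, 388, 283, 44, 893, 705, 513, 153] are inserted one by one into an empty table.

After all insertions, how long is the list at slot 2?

Insert 817: h=8, bucket 8 empty → new chain.
Insert 273: h=2, bucket 2 empty → new chain.
Insert 693: h=2, bucket 2 nonempty → append to chain.
Insert 948: h=7, bucket 7 empty → new chain.
Insert 388: h=7, bucket 7 nonempty → append to chain.
Insert 283: h=2, bucket 2 nonempty → append to chain.
Insert 44: h=1, bucket 1 empty → new chain.
Insert 893: h=2, bucket 2 nonempty → append to chain.
Insert 705: h=0, bucket 0 empty → new chain.
Insert 513: h=2, bucket 2 nonempty → append to chain.
Insert 153: h=2, bucket 2 nonempty → append to chain.
Final buckets:
0: 705
1: 44
2: 273 -> 693 -> 283 -> 893 -> 513 -> 153
3: ∅
4: ∅
5: ∅
6: ∅
7: 948 -> 388
8: 817
9: ∅

6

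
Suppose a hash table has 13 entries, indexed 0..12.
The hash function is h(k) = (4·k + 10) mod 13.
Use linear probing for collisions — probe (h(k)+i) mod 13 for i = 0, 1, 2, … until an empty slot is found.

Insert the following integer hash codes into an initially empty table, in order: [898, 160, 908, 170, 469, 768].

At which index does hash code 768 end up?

5

898 hashes to 1; slot 1 is free -> place at 1.
160 hashes to 0; slot 0 is free -> place at 0.
908 hashes to 2; slot 2 is free -> place at 2.
170 hashes to 1; 1,2 taken -> place at 3.
469 hashes to 1; 1,2,3 taken -> place at 4.
768 hashes to 1; 1,2,3,4 taken -> place at 5.
Table: [160, 898, 908, 170, 469, 768, -, -, -, -, -, -, -]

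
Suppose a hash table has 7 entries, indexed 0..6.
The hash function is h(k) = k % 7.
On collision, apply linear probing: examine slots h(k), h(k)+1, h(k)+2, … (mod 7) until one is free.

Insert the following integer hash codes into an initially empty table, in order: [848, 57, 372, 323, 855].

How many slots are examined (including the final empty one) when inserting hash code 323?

4

848: h=1 -> slot 1
57: h=1, probe 1,2 -> slot 2
372: h=1, probe 1,2,3 -> slot 3
323: h=1, probe 1,2,3,4 -> slot 4
855: h=1, probe 1,2,3,4,5 -> slot 5
Table: [∅, 848, 57, 372, 323, 855, ∅]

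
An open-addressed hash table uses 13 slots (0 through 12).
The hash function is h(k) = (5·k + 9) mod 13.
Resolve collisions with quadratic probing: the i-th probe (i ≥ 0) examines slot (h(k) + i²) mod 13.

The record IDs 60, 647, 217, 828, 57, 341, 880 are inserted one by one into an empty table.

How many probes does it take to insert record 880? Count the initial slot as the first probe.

3

60: h=10 -> slot 10
647: h=7 -> slot 7
217: h=2 -> slot 2
828: h=2, probe 2,3 -> slot 3
57: h=8 -> slot 8
341: h=11 -> slot 11
880: h=2, probe 2,3,6 -> slot 6
Table: [∅, ∅, 217, 828, ∅, ∅, 880, 647, 57, ∅, 60, 341, ∅]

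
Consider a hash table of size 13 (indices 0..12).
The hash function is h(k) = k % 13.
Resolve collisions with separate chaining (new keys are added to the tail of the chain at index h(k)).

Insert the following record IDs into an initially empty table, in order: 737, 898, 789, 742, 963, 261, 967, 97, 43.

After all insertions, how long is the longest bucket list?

737 → bucket 9
898 → bucket 1
789 → bucket 9 (collision)
742 → bucket 1 (collision)
963 → bucket 1 (collision)
261 → bucket 1 (collision)
967 → bucket 5
97 → bucket 6
43 → bucket 4
Final buckets:
0: _
1: 898 -> 742 -> 963 -> 261
2: _
3: _
4: 43
5: 967
6: 97
7: _
8: _
9: 737 -> 789
10: _
11: _
12: _

4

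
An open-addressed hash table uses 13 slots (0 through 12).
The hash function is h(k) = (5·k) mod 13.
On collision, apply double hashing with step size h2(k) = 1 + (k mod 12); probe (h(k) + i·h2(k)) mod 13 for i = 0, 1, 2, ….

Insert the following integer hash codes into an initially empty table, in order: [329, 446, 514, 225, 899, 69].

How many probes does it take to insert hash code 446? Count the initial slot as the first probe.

Insert 329: h=7, slot 7 empty => index 7.
Insert 446: h=7, h2=3, slot 7 occupied => index 10.
Insert 514: h=9, slot 9 empty => index 9.
Insert 225: h=7, h2=10, slot 7 occupied => index 4.
Insert 899: h=10, h2=12, slots 10,9 occupied => index 8.
Insert 69: h=7, h2=10, slots 7,4 occupied => index 1.
Table: [_, 69, _, _, 225, _, _, 329, 899, 514, 446, _, _]

2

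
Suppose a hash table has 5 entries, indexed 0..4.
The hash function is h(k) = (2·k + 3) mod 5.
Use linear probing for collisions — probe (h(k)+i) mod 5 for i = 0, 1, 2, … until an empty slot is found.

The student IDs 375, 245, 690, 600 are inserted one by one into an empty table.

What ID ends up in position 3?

375 hashes to 3; slot 3 is free => place at 3.
245 hashes to 3; 3 taken => place at 4.
690 hashes to 3; 3,4 taken => place at 0.
600 hashes to 3; 3,4,0 taken => place at 1.
Table: [690, 600, _, 375, 245]

375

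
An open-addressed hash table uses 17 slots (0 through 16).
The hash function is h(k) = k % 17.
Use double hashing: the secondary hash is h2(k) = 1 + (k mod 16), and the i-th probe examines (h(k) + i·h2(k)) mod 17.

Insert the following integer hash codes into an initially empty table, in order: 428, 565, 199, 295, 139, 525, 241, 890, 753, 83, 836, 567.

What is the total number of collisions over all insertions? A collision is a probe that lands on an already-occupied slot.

Insert 428: h=3, slot 3 empty → index 3.
Insert 565: h=4, slot 4 empty → index 4.
Insert 199: h=12, slot 12 empty → index 12.
Insert 295: h=6, slot 6 empty → index 6.
Insert 139: h=3, h2=12, slot 3 occupied → index 15.
Insert 525: h=15, h2=14, slots 15,12 occupied → index 9.
Insert 241: h=3, h2=2, slot 3 occupied → index 5.
Insert 890: h=6, h2=11, slot 6 occupied → index 0.
Insert 753: h=5, h2=2, slot 5 occupied → index 7.
Insert 83: h=15, h2=4, slot 15 occupied → index 2.
Insert 836: h=3, h2=5, slot 3 occupied → index 8.
Insert 567: h=6, h2=8, slot 6 occupied → index 14.
Table: [890, ∅, 83, 428, 565, 241, 295, 753, 836, 525, ∅, ∅, 199, ∅, 567, 139, ∅]

9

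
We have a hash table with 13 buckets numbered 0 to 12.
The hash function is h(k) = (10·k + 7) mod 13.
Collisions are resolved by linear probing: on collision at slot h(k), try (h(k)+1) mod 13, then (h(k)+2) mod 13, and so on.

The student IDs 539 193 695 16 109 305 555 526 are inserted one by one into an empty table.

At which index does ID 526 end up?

Insert 539: h=2, slot 2 empty → index 2.
Insert 193: h=0, slot 0 empty → index 0.
Insert 695: h=2, slot 2 occupied → index 3.
Insert 16: h=11, slot 11 empty → index 11.
Insert 109: h=5, slot 5 empty → index 5.
Insert 305: h=2, slots 2,3 occupied → index 4.
Insert 555: h=6, slot 6 empty → index 6.
Insert 526: h=2, slots 2,3,4,5,6 occupied → index 7.
Table: [193, —, 539, 695, 305, 109, 555, 526, —, —, —, 16, —]

7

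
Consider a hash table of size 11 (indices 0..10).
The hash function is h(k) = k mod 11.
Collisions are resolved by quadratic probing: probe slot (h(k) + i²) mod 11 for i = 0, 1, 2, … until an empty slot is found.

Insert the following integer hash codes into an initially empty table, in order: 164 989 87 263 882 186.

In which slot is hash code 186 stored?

Insert 164: h=10, slot 10 empty → index 10.
Insert 989: h=10, slot 10 occupied → index 0.
Insert 87: h=10, slots 10,0 occupied → index 3.
Insert 263: h=10, slots 10,0,3 occupied → index 8.
Insert 882: h=2, slot 2 empty → index 2.
Insert 186: h=10, slots 10,0,3,8 occupied → index 4.
Table: [989, _, 882, 87, 186, _, _, _, 263, _, 164]

4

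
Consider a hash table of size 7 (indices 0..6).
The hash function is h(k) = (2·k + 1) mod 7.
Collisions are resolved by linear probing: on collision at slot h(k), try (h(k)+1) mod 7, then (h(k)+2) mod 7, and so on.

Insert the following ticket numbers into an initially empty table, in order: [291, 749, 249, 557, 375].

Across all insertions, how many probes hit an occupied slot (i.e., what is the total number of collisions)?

6

291: h=2 => slot 2
749: h=1 => slot 1
249: h=2, probe 2,3 => slot 3
557: h=2, probe 2,3,4 => slot 4
375: h=2, probe 2,3,4,5 => slot 5
Table: [_, 749, 291, 249, 557, 375, _]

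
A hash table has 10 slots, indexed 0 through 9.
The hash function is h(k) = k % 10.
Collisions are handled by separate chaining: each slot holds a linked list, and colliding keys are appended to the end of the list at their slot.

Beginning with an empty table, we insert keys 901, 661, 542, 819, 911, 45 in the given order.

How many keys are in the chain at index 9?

Insert 901: h=1, bucket 1 empty → new chain.
Insert 661: h=1, bucket 1 nonempty → append to chain.
Insert 542: h=2, bucket 2 empty → new chain.
Insert 819: h=9, bucket 9 empty → new chain.
Insert 911: h=1, bucket 1 nonempty → append to chain.
Insert 45: h=5, bucket 5 empty → new chain.
Final buckets:
0: _
1: 901 -> 661 -> 911
2: 542
3: _
4: _
5: 45
6: _
7: _
8: _
9: 819

1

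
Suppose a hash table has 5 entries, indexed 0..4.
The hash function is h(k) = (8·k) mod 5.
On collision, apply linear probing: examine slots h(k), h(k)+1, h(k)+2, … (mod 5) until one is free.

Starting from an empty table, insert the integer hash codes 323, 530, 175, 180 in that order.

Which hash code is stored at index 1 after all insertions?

175

323 hashes to 4; slot 4 is free -> place at 4.
530 hashes to 0; slot 0 is free -> place at 0.
175 hashes to 0; 0 taken -> place at 1.
180 hashes to 0; 0,1 taken -> place at 2.
Table: [530, 175, 180, —, 323]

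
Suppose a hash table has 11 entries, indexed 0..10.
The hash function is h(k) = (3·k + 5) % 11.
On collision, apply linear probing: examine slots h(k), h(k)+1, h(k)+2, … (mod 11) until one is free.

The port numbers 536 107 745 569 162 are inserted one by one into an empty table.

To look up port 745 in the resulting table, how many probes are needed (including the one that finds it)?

3

536 hashes to 7; slot 7 is free -> place at 7.
107 hashes to 7; 7 taken -> place at 8.
745 hashes to 7; 7,8 taken -> place at 9.
569 hashes to 7; 7,8,9 taken -> place at 10.
162 hashes to 7; 7,8,9,10 taken -> place at 0.
Table: [162, ., ., ., ., ., ., 536, 107, 745, 569]
Lookup 745: h=7, probe 7,8,9 → found at 9.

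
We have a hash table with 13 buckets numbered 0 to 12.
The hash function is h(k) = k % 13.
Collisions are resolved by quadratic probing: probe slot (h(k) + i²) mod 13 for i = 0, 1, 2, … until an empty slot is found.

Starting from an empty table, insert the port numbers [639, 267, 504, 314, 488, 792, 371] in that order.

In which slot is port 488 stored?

Insert 639: h=2, slot 2 empty => index 2.
Insert 267: h=7, slot 7 empty => index 7.
Insert 504: h=10, slot 10 empty => index 10.
Insert 314: h=2, slot 2 occupied => index 3.
Insert 488: h=7, slot 7 occupied => index 8.
Insert 792: h=12, slot 12 empty => index 12.
Insert 371: h=7, slots 7,8 occupied => index 11.
Table: [-, -, 639, 314, -, -, -, 267, 488, -, 504, 371, 792]

8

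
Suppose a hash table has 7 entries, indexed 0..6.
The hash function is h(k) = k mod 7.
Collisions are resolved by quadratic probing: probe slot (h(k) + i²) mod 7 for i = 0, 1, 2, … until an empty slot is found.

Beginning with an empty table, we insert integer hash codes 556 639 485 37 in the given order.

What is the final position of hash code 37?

Insert 556: h=3, slot 3 empty -> index 3.
Insert 639: h=2, slot 2 empty -> index 2.
Insert 485: h=2, slots 2,3 occupied -> index 6.
Insert 37: h=2, slots 2,3,6 occupied -> index 4.
Table: [-, -, 639, 556, 37, -, 485]

4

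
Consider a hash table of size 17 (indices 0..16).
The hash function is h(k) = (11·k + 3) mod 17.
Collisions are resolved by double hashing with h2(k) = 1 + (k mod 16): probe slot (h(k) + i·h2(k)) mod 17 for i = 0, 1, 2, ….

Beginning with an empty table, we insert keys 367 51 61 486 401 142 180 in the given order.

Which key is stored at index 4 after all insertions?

367 hashes to 11; slot 11 is free -> place at 11.
51 hashes to 3; slot 3 is free -> place at 3.
61 hashes to 11, h2=14; 11 taken -> place at 8.
486 hashes to 11, h2=7; 11 taken -> place at 1.
401 hashes to 11, h2=2; 11 taken -> place at 13.
142 hashes to 1, h2=15; 1 taken -> place at 16.
180 hashes to 11, h2=5; 11,16 taken -> place at 4.
Table: [—, 486, —, 51, 180, —, —, —, 61, —, —, 367, —, 401, —, —, 142]

180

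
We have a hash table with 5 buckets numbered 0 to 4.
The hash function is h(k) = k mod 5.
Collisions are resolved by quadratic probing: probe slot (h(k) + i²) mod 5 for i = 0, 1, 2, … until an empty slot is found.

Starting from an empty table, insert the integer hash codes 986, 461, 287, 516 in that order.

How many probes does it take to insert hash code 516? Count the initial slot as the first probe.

986: h=1 -> slot 1
461: h=1, probe 1,2 -> slot 2
287: h=2, probe 2,3 -> slot 3
516: h=1, probe 1,2,0 -> slot 0
Table: [516, 986, 461, 287, .]

3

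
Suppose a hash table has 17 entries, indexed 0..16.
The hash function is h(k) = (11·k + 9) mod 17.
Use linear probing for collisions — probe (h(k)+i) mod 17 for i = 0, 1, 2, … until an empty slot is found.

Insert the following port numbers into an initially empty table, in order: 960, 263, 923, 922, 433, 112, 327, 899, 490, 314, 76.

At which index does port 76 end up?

960: h=12 -> slot 12
263: h=12, probe 12,13 -> slot 13
923: h=13, probe 13,14 -> slot 14
922: h=2 -> slot 2
433: h=12, probe 12,13,14,15 -> slot 15
112: h=0 -> slot 0
327: h=2, probe 2,3 -> slot 3
899: h=4 -> slot 4
490: h=10 -> slot 10
314: h=12, probe 12,13,14,15,16 -> slot 16
76: h=12, probe 12,13,14,15,16,0,1 -> slot 1
Table: [112, 76, 922, 327, 899, —, —, —, —, —, 490, —, 960, 263, 923, 433, 314]

1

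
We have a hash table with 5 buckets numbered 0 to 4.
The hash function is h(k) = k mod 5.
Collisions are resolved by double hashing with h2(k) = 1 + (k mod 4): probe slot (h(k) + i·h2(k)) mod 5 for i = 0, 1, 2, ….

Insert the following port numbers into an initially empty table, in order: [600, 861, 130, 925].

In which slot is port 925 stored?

2

600 hashes to 0; slot 0 is free → place at 0.
861 hashes to 1; slot 1 is free → place at 1.
130 hashes to 0, h2=3; 0 taken → place at 3.
925 hashes to 0, h2=2; 0 taken → place at 2.
Table: [600, 861, 925, 130, —]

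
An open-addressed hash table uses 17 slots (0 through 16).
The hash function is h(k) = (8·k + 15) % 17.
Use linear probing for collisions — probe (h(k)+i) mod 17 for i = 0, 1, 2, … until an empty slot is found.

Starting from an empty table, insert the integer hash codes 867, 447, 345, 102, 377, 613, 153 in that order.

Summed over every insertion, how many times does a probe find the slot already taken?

867: h=15 → slot 15
447: h=4 → slot 4
345: h=4, probe 4,5 → slot 5
102: h=15, probe 15,16 → slot 16
377: h=5, probe 5,6 → slot 6
613: h=6, probe 6,7 → slot 7
153: h=15, probe 15,16,0 → slot 0
Table: [153, ∅, ∅, ∅, 447, 345, 377, 613, ∅, ∅, ∅, ∅, ∅, ∅, ∅, 867, 102]

6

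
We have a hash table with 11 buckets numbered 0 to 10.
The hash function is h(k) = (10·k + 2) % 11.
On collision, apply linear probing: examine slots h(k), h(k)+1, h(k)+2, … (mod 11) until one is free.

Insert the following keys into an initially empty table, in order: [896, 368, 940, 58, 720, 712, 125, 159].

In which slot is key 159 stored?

896 hashes to 8; slot 8 is free => place at 8.
368 hashes to 8; 8 taken => place at 9.
940 hashes to 8; 8,9 taken => place at 10.
58 hashes to 10; 10 taken => place at 0.
720 hashes to 8; 8,9,10,0 taken => place at 1.
712 hashes to 5; slot 5 is free => place at 5.
125 hashes to 9; 9,10,0,1 taken => place at 2.
159 hashes to 8; 8,9,10,0,1,2 taken => place at 3.
Table: [58, 720, 125, 159, -, 712, -, -, 896, 368, 940]

3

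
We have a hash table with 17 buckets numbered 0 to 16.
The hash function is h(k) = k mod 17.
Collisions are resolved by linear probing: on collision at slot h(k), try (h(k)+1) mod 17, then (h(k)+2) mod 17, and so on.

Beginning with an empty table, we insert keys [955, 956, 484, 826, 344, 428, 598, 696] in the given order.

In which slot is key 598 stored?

7

955 hashes to 3; slot 3 is free -> place at 3.
956 hashes to 4; slot 4 is free -> place at 4.
484 hashes to 8; slot 8 is free -> place at 8.
826 hashes to 10; slot 10 is free -> place at 10.
344 hashes to 4; 4 taken -> place at 5.
428 hashes to 3; 3,4,5 taken -> place at 6.
598 hashes to 3; 3,4,5,6 taken -> place at 7.
696 hashes to 16; slot 16 is free -> place at 16.
Table: [-, -, -, 955, 956, 344, 428, 598, 484, -, 826, -, -, -, -, -, 696]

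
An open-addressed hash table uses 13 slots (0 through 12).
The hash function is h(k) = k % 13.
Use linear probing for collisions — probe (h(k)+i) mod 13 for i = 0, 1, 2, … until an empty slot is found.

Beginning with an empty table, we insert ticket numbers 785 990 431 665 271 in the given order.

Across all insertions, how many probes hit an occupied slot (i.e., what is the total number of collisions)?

Insert 785: h=5, slot 5 empty -> index 5.
Insert 990: h=2, slot 2 empty -> index 2.
Insert 431: h=2, slot 2 occupied -> index 3.
Insert 665: h=2, slots 2,3 occupied -> index 4.
Insert 271: h=11, slot 11 empty -> index 11.
Table: [—, —, 990, 431, 665, 785, —, —, —, —, —, 271, —]

3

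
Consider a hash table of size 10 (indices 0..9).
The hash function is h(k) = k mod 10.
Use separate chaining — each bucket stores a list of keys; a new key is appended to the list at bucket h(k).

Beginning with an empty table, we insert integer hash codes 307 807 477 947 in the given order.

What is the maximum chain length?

307 -> bucket 7
807 -> bucket 7 (collision)
477 -> bucket 7 (collision)
947 -> bucket 7 (collision)
Final buckets:
0: .
1: .
2: .
3: .
4: .
5: .
6: .
7: 307 -> 807 -> 477 -> 947
8: .
9: .

4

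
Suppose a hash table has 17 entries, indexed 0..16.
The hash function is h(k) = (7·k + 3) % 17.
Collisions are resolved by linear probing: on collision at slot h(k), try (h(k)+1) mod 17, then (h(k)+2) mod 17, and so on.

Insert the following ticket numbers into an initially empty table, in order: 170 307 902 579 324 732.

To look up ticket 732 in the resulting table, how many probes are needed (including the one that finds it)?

170: h=3 → slot 3
307: h=10 → slot 10
902: h=10, probe 10,11 → slot 11
579: h=10, probe 10,11,12 → slot 12
324: h=10, probe 10,11,12,13 → slot 13
732: h=10, probe 10,11,12,13,14 → slot 14
Table: [., ., ., 170, ., ., ., ., ., ., 307, 902, 579, 324, 732, ., .]
Lookup 732: h=10, probe 10,11,12,13,14 → found at 14.

5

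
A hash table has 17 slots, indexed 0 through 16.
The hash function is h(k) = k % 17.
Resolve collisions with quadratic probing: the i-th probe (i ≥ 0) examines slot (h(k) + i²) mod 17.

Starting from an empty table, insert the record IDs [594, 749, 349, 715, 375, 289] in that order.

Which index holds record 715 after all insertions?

2

594 hashes to 16; slot 16 is free → place at 16.
749 hashes to 1; slot 1 is free → place at 1.
349 hashes to 9; slot 9 is free → place at 9.
715 hashes to 1; 1 taken → place at 2.
375 hashes to 1; 1,2 taken → place at 5.
289 hashes to 0; slot 0 is free → place at 0.
Table: [289, 749, 715, -, -, 375, -, -, -, 349, -, -, -, -, -, -, 594]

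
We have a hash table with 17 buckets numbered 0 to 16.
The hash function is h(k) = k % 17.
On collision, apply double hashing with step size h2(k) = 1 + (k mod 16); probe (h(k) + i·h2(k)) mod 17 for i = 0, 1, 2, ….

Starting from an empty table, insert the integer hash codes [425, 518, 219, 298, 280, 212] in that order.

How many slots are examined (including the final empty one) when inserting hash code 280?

425: h=0 -> slot 0
518: h=8 -> slot 8
219: h=15 -> slot 15
298: h=9 -> slot 9
280: h=8, h2=9, probe 8,0,9,1 -> slot 1
212: h=8, h2=5, probe 8,13 -> slot 13
Table: [425, 280, ∅, ∅, ∅, ∅, ∅, ∅, 518, 298, ∅, ∅, ∅, 212, ∅, 219, ∅]

4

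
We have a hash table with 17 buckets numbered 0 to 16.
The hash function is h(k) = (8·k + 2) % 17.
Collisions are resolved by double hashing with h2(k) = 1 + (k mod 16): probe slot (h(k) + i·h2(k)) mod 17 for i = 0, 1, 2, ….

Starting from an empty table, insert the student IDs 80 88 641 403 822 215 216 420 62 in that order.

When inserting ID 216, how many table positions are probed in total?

Insert 80: h=13, slot 13 empty -> index 13.
Insert 88: h=9, slot 9 empty -> index 9.
Insert 641: h=13, h2=2, slot 13 occupied -> index 15.
Insert 403: h=13, h2=4, slot 13 occupied -> index 0.
Insert 822: h=16, slot 16 empty -> index 16.
Insert 215: h=5, slot 5 empty -> index 5.
Insert 216: h=13, h2=9, slots 13,5 occupied -> index 14.
Insert 420: h=13, h2=5, slot 13 occupied -> index 1.
Insert 62: h=5, h2=15, slot 5 occupied -> index 3.
Table: [403, 420, —, 62, —, 215, —, —, —, 88, —, —, —, 80, 216, 641, 822]

3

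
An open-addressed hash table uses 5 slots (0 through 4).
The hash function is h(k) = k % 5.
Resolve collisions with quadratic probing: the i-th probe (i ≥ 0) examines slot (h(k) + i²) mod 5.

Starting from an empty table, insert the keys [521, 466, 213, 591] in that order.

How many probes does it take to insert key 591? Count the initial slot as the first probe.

521: h=1 → slot 1
466: h=1, probe 1,2 → slot 2
213: h=3 → slot 3
591: h=1, probe 1,2,0 → slot 0
Table: [591, 521, 466, 213, .]

3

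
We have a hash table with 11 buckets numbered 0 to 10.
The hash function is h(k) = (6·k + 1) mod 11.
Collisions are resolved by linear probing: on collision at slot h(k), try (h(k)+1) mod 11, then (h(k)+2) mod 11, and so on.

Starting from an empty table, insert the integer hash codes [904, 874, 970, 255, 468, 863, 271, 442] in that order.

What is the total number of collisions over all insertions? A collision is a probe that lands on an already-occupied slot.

904 hashes to 2; slot 2 is free -> place at 2.
874 hashes to 9; slot 9 is free -> place at 9.
970 hashes to 2; 2 taken -> place at 3.
255 hashes to 2; 2,3 taken -> place at 4.
468 hashes to 4; 4 taken -> place at 5.
863 hashes to 9; 9 taken -> place at 10.
271 hashes to 10; 10 taken -> place at 0.
442 hashes to 2; 2,3,4,5 taken -> place at 6.
Table: [271, —, 904, 970, 255, 468, 442, —, —, 874, 863]

10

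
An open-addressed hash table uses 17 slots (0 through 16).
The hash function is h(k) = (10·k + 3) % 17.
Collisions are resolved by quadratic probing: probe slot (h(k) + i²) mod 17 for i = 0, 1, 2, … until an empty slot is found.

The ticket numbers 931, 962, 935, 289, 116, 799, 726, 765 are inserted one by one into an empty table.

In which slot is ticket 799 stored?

931: h=14 -> slot 14
962: h=1 -> slot 1
935: h=3 -> slot 3
289: h=3, probe 3,4 -> slot 4
116: h=7 -> slot 7
799: h=3, probe 3,4,7,12 -> slot 12
726: h=4, probe 4,5 -> slot 5
765: h=3, probe 3,4,7,12,2 -> slot 2
Table: [-, 962, 765, 935, 289, 726, -, 116, -, -, -, -, 799, -, 931, -, -]

12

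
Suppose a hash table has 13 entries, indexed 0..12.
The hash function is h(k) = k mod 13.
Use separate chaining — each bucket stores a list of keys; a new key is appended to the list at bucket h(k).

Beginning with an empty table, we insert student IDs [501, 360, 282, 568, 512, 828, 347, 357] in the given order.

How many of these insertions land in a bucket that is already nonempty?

4

501 -> bucket 7
360 -> bucket 9
282 -> bucket 9 (collision)
568 -> bucket 9 (collision)
512 -> bucket 5
828 -> bucket 9 (collision)
347 -> bucket 9 (collision)
357 -> bucket 6
Final buckets:
0: -
1: -
2: -
3: -
4: -
5: 512
6: 357
7: 501
8: -
9: 360 -> 282 -> 568 -> 828 -> 347
10: -
11: -
12: -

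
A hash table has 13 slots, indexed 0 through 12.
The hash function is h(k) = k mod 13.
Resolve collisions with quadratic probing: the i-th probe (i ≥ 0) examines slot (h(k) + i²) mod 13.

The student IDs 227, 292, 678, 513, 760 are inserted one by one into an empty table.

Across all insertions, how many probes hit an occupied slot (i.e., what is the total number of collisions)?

227: h=6 => slot 6
292: h=6, probe 6,7 => slot 7
678: h=2 => slot 2
513: h=6, probe 6,7,10 => slot 10
760: h=6, probe 6,7,10,2,9 => slot 9
Table: [., ., 678, ., ., ., 227, 292, ., 760, 513, ., .]

7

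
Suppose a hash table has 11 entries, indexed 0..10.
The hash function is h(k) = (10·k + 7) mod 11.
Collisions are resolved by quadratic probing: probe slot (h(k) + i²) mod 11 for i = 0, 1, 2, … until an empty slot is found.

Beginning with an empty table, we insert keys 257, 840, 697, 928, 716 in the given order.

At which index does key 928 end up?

1

257: h=3 → slot 3
840: h=3, probe 3,4 → slot 4
697: h=3, probe 3,4,7 → slot 7
928: h=3, probe 3,4,7,1 → slot 1
716: h=6 → slot 6
Table: [., 928, ., 257, 840, ., 716, 697, ., ., .]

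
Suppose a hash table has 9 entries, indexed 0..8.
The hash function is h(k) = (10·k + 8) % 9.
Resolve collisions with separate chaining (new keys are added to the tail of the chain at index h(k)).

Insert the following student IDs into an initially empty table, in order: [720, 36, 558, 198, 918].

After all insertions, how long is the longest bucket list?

5

Insert 720: h=8, bucket 8 empty → new chain.
Insert 36: h=8, bucket 8 nonempty → append to chain.
Insert 558: h=8, bucket 8 nonempty → append to chain.
Insert 198: h=8, bucket 8 nonempty → append to chain.
Insert 918: h=8, bucket 8 nonempty → append to chain.
Final buckets:
0: .
1: .
2: .
3: .
4: .
5: .
6: .
7: .
8: 720 -> 36 -> 558 -> 198 -> 918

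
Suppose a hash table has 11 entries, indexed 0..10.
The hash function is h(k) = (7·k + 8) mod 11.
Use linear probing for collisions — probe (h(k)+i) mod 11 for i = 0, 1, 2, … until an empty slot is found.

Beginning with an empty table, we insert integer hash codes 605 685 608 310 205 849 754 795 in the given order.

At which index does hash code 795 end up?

605 hashes to 8; slot 8 is free -> place at 8.
685 hashes to 7; slot 7 is free -> place at 7.
608 hashes to 7; 7,8 taken -> place at 9.
310 hashes to 0; slot 0 is free -> place at 0.
205 hashes to 2; slot 2 is free -> place at 2.
849 hashes to 0; 0 taken -> place at 1.
754 hashes to 6; slot 6 is free -> place at 6.
795 hashes to 7; 7,8,9 taken -> place at 10.
Table: [310, 849, 205, ., ., ., 754, 685, 605, 608, 795]

10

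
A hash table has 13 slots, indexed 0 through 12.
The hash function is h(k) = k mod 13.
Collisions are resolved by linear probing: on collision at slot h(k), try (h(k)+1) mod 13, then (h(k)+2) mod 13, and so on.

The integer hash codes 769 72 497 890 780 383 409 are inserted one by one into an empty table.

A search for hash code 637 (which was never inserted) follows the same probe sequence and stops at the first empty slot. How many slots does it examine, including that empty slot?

2

769: h=2 -> slot 2
72: h=7 -> slot 7
497: h=3 -> slot 3
890: h=6 -> slot 6
780: h=0 -> slot 0
383: h=6, probe 6,7,8 -> slot 8
409: h=6, probe 6,7,8,9 -> slot 9
Table: [780, -, 769, 497, -, -, 890, 72, 383, 409, -, -, -]
Lookup 637: h=0, probe 0,1 → slot 1 empty, not found.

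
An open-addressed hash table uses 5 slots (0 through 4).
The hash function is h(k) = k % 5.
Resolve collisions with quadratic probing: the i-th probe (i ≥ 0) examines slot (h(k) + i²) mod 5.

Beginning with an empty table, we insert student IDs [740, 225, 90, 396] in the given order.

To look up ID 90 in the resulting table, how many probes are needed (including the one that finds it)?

740: h=0 => slot 0
225: h=0, probe 0,1 => slot 1
90: h=0, probe 0,1,4 => slot 4
396: h=1, probe 1,2 => slot 2
Table: [740, 225, 396, ., 90]
Lookup 90: h=0, probe 0,1,4 → found at 4.

3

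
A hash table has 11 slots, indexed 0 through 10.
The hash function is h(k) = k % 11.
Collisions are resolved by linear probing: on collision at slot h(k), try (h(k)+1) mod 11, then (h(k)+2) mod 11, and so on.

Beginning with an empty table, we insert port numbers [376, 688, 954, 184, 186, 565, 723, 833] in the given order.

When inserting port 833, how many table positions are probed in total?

5

376 hashes to 2; slot 2 is free → place at 2.
688 hashes to 6; slot 6 is free → place at 6.
954 hashes to 8; slot 8 is free → place at 8.
184 hashes to 8; 8 taken → place at 9.
186 hashes to 10; slot 10 is free → place at 10.
565 hashes to 4; slot 4 is free → place at 4.
723 hashes to 8; 8,9,10 taken → place at 0.
833 hashes to 8; 8,9,10,0 taken → place at 1.
Table: [723, 833, 376, —, 565, —, 688, —, 954, 184, 186]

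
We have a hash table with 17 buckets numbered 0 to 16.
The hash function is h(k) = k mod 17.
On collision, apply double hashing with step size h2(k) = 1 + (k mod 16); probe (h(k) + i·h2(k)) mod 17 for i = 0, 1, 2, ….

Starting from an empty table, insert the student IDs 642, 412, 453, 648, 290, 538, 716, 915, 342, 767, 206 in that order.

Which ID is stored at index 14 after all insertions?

915

642: h=13 → slot 13
412: h=4 → slot 4
453: h=11 → slot 11
648: h=2 → slot 2
290: h=1 → slot 1
538: h=11, h2=11, probe 11,5 → slot 5
716: h=2, h2=13, probe 2,15 → slot 15
915: h=14 → slot 14
342: h=2, h2=7, probe 2,9 → slot 9
767: h=2, h2=16, probe 2,1,0 → slot 0
206: h=2, h2=15, probe 2,0,15,13,11,9,7 → slot 7
Table: [767, 290, 648, _, 412, 538, _, 206, _, 342, _, 453, _, 642, 915, 716, _]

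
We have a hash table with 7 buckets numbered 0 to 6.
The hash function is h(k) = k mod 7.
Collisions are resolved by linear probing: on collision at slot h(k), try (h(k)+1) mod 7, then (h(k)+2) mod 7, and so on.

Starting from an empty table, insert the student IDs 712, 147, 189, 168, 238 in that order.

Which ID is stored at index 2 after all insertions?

168

Insert 712: h=5, slot 5 empty => index 5.
Insert 147: h=0, slot 0 empty => index 0.
Insert 189: h=0, slot 0 occupied => index 1.
Insert 168: h=0, slots 0,1 occupied => index 2.
Insert 238: h=0, slots 0,1,2 occupied => index 3.
Table: [147, 189, 168, 238, ∅, 712, ∅]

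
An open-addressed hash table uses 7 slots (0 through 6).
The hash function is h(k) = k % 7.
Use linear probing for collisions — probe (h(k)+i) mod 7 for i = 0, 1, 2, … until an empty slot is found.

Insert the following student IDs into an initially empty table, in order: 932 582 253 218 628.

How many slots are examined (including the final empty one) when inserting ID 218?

4

932 hashes to 1; slot 1 is free -> place at 1.
582 hashes to 1; 1 taken -> place at 2.
253 hashes to 1; 1,2 taken -> place at 3.
218 hashes to 1; 1,2,3 taken -> place at 4.
628 hashes to 5; slot 5 is free -> place at 5.
Table: [., 932, 582, 253, 218, 628, .]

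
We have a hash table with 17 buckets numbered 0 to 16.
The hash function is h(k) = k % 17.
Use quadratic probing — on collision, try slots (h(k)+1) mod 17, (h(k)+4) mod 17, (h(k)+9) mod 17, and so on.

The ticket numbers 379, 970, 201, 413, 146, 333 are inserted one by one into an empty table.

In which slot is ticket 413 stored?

6

379 hashes to 5; slot 5 is free => place at 5.
970 hashes to 1; slot 1 is free => place at 1.
201 hashes to 14; slot 14 is free => place at 14.
413 hashes to 5; 5 taken => place at 6.
146 hashes to 10; slot 10 is free => place at 10.
333 hashes to 10; 10 taken => place at 11.
Table: [-, 970, -, -, -, 379, 413, -, -, -, 146, 333, -, -, 201, -, -]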